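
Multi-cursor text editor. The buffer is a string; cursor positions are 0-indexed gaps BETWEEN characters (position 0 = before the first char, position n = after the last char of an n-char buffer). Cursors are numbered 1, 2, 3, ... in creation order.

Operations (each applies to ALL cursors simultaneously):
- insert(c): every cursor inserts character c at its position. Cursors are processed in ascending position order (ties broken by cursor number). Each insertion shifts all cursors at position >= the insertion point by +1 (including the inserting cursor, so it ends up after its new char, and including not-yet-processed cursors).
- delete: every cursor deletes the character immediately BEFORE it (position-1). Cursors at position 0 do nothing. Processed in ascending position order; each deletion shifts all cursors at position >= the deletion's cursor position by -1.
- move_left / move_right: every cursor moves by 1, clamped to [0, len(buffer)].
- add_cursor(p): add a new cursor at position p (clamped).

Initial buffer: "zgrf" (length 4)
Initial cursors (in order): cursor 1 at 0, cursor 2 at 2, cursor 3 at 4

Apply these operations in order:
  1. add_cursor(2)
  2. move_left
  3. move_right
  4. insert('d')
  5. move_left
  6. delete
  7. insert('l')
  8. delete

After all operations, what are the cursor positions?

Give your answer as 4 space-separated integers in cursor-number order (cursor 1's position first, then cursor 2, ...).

After op 1 (add_cursor(2)): buffer="zgrf" (len 4), cursors c1@0 c2@2 c4@2 c3@4, authorship ....
After op 2 (move_left): buffer="zgrf" (len 4), cursors c1@0 c2@1 c4@1 c3@3, authorship ....
After op 3 (move_right): buffer="zgrf" (len 4), cursors c1@1 c2@2 c4@2 c3@4, authorship ....
After op 4 (insert('d')): buffer="zdgddrfd" (len 8), cursors c1@2 c2@5 c4@5 c3@8, authorship .1.24..3
After op 5 (move_left): buffer="zdgddrfd" (len 8), cursors c1@1 c2@4 c4@4 c3@7, authorship .1.24..3
After op 6 (delete): buffer="ddrd" (len 4), cursors c1@0 c2@1 c4@1 c3@3, authorship 14.3
After op 7 (insert('l')): buffer="ldlldrld" (len 8), cursors c1@1 c2@4 c4@4 c3@7, authorship 11244.33
After op 8 (delete): buffer="ddrd" (len 4), cursors c1@0 c2@1 c4@1 c3@3, authorship 14.3

Answer: 0 1 3 1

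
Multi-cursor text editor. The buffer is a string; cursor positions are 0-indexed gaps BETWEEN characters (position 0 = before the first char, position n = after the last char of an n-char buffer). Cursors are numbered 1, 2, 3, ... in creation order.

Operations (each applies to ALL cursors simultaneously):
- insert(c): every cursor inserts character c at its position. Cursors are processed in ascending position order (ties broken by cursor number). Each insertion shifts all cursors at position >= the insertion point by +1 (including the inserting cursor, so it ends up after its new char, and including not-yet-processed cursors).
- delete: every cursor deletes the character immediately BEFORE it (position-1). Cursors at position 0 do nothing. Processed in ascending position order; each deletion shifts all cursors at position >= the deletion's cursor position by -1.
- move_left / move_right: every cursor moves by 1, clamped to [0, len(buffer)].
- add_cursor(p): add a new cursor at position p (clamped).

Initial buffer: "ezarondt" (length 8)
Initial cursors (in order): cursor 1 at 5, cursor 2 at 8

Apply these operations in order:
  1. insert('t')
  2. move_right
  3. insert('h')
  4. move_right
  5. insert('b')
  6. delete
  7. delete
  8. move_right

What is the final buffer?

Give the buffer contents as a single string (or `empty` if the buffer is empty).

Answer: ezarotnhtt

Derivation:
After op 1 (insert('t')): buffer="ezarotndtt" (len 10), cursors c1@6 c2@10, authorship .....1...2
After op 2 (move_right): buffer="ezarotndtt" (len 10), cursors c1@7 c2@10, authorship .....1...2
After op 3 (insert('h')): buffer="ezarotnhdtth" (len 12), cursors c1@8 c2@12, authorship .....1.1..22
After op 4 (move_right): buffer="ezarotnhdtth" (len 12), cursors c1@9 c2@12, authorship .....1.1..22
After op 5 (insert('b')): buffer="ezarotnhdbtthb" (len 14), cursors c1@10 c2@14, authorship .....1.1.1.222
After op 6 (delete): buffer="ezarotnhdtth" (len 12), cursors c1@9 c2@12, authorship .....1.1..22
After op 7 (delete): buffer="ezarotnhtt" (len 10), cursors c1@8 c2@10, authorship .....1.1.2
After op 8 (move_right): buffer="ezarotnhtt" (len 10), cursors c1@9 c2@10, authorship .....1.1.2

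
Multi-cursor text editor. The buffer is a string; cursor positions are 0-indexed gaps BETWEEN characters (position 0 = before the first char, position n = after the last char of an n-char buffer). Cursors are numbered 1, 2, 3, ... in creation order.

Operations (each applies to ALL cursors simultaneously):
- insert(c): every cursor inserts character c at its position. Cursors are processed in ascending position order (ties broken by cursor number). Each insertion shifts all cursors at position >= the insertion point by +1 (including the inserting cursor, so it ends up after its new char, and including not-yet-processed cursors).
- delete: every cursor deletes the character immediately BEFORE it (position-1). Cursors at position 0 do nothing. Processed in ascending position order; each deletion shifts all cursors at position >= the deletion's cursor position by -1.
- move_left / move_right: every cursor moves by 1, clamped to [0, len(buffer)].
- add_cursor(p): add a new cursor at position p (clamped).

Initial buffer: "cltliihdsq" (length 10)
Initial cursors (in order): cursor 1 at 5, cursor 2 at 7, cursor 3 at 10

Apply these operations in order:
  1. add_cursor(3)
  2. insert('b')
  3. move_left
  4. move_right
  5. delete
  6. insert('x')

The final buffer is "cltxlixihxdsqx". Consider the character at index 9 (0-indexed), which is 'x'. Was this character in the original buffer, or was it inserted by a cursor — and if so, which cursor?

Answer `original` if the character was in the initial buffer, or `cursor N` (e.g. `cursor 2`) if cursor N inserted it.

After op 1 (add_cursor(3)): buffer="cltliihdsq" (len 10), cursors c4@3 c1@5 c2@7 c3@10, authorship ..........
After op 2 (insert('b')): buffer="cltblibihbdsqb" (len 14), cursors c4@4 c1@7 c2@10 c3@14, authorship ...4..1..2...3
After op 3 (move_left): buffer="cltblibihbdsqb" (len 14), cursors c4@3 c1@6 c2@9 c3@13, authorship ...4..1..2...3
After op 4 (move_right): buffer="cltblibihbdsqb" (len 14), cursors c4@4 c1@7 c2@10 c3@14, authorship ...4..1..2...3
After op 5 (delete): buffer="cltliihdsq" (len 10), cursors c4@3 c1@5 c2@7 c3@10, authorship ..........
After op 6 (insert('x')): buffer="cltxlixihxdsqx" (len 14), cursors c4@4 c1@7 c2@10 c3@14, authorship ...4..1..2...3
Authorship (.=original, N=cursor N): . . . 4 . . 1 . . 2 . . . 3
Index 9: author = 2

Answer: cursor 2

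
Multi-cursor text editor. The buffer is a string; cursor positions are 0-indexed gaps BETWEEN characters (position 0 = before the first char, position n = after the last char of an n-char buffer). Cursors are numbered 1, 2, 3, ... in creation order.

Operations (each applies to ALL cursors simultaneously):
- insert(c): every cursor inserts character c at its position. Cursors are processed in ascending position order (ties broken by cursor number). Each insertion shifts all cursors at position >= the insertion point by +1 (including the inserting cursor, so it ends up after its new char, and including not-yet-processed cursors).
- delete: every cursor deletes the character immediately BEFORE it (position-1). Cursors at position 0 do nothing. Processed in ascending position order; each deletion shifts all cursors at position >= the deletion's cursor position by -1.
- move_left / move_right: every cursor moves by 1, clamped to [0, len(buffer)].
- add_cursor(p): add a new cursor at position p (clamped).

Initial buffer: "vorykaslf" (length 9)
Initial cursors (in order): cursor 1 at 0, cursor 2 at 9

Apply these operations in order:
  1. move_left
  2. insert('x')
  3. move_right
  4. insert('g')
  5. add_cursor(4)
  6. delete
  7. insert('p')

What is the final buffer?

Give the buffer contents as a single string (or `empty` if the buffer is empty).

After op 1 (move_left): buffer="vorykaslf" (len 9), cursors c1@0 c2@8, authorship .........
After op 2 (insert('x')): buffer="xvorykaslxf" (len 11), cursors c1@1 c2@10, authorship 1........2.
After op 3 (move_right): buffer="xvorykaslxf" (len 11), cursors c1@2 c2@11, authorship 1........2.
After op 4 (insert('g')): buffer="xvgorykaslxfg" (len 13), cursors c1@3 c2@13, authorship 1.1.......2.2
After op 5 (add_cursor(4)): buffer="xvgorykaslxfg" (len 13), cursors c1@3 c3@4 c2@13, authorship 1.1.......2.2
After op 6 (delete): buffer="xvrykaslxf" (len 10), cursors c1@2 c3@2 c2@10, authorship 1.......2.
After op 7 (insert('p')): buffer="xvpprykaslxfp" (len 13), cursors c1@4 c3@4 c2@13, authorship 1.13......2.2

Answer: xvpprykaslxfp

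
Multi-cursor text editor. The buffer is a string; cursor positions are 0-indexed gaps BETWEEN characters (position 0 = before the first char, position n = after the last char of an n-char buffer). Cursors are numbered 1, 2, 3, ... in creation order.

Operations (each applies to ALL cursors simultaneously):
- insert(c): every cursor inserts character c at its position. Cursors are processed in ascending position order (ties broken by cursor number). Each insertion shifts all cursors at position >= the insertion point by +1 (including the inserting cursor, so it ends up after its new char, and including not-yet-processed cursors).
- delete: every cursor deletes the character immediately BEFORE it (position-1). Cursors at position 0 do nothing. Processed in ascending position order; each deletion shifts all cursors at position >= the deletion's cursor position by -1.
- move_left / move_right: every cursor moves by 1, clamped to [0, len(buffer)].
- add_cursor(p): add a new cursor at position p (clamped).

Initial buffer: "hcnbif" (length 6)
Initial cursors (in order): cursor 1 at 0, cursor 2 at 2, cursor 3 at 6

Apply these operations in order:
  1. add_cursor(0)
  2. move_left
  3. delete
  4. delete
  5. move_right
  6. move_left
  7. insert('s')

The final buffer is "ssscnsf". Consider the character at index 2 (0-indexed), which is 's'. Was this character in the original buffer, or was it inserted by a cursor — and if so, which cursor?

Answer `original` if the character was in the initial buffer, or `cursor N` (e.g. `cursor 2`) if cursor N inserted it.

After op 1 (add_cursor(0)): buffer="hcnbif" (len 6), cursors c1@0 c4@0 c2@2 c3@6, authorship ......
After op 2 (move_left): buffer="hcnbif" (len 6), cursors c1@0 c4@0 c2@1 c3@5, authorship ......
After op 3 (delete): buffer="cnbf" (len 4), cursors c1@0 c2@0 c4@0 c3@3, authorship ....
After op 4 (delete): buffer="cnf" (len 3), cursors c1@0 c2@0 c4@0 c3@2, authorship ...
After op 5 (move_right): buffer="cnf" (len 3), cursors c1@1 c2@1 c4@1 c3@3, authorship ...
After op 6 (move_left): buffer="cnf" (len 3), cursors c1@0 c2@0 c4@0 c3@2, authorship ...
After op 7 (insert('s')): buffer="ssscnsf" (len 7), cursors c1@3 c2@3 c4@3 c3@6, authorship 124..3.
Authorship (.=original, N=cursor N): 1 2 4 . . 3 .
Index 2: author = 4

Answer: cursor 4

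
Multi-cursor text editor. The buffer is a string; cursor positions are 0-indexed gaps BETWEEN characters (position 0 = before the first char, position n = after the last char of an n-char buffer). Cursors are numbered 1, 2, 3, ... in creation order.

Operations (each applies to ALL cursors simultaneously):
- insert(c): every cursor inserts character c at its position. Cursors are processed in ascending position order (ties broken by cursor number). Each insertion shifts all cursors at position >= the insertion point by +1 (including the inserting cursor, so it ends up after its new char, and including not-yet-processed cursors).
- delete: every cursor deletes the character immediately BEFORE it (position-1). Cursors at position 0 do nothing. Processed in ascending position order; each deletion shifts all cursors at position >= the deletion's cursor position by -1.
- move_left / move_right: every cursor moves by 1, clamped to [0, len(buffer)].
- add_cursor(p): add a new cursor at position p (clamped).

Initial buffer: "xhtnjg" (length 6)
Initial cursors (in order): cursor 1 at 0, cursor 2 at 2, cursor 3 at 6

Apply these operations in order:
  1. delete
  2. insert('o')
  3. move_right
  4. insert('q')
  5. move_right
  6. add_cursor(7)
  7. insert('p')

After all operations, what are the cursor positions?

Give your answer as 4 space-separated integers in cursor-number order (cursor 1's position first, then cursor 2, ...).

After op 1 (delete): buffer="xtnj" (len 4), cursors c1@0 c2@1 c3@4, authorship ....
After op 2 (insert('o')): buffer="oxotnjo" (len 7), cursors c1@1 c2@3 c3@7, authorship 1.2...3
After op 3 (move_right): buffer="oxotnjo" (len 7), cursors c1@2 c2@4 c3@7, authorship 1.2...3
After op 4 (insert('q')): buffer="oxqotqnjoq" (len 10), cursors c1@3 c2@6 c3@10, authorship 1.12.2..33
After op 5 (move_right): buffer="oxqotqnjoq" (len 10), cursors c1@4 c2@7 c3@10, authorship 1.12.2..33
After op 6 (add_cursor(7)): buffer="oxqotqnjoq" (len 10), cursors c1@4 c2@7 c4@7 c3@10, authorship 1.12.2..33
After op 7 (insert('p')): buffer="oxqoptqnppjoqp" (len 14), cursors c1@5 c2@10 c4@10 c3@14, authorship 1.121.2.24.333

Answer: 5 10 14 10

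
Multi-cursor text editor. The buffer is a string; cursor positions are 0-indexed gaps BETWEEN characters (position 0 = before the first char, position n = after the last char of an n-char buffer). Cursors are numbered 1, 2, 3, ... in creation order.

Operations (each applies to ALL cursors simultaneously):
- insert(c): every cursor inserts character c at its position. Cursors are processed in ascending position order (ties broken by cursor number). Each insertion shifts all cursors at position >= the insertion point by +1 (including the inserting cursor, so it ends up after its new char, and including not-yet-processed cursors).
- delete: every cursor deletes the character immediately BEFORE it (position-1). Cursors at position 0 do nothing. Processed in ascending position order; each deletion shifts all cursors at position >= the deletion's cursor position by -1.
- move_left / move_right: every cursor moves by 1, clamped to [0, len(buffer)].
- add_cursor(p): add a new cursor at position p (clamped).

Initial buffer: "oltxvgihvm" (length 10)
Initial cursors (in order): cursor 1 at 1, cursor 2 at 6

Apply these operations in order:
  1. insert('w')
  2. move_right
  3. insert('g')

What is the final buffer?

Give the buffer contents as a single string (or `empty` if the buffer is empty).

After op 1 (insert('w')): buffer="owltxvgwihvm" (len 12), cursors c1@2 c2@8, authorship .1.....2....
After op 2 (move_right): buffer="owltxvgwihvm" (len 12), cursors c1@3 c2@9, authorship .1.....2....
After op 3 (insert('g')): buffer="owlgtxvgwighvm" (len 14), cursors c1@4 c2@11, authorship .1.1....2.2...

Answer: owlgtxvgwighvm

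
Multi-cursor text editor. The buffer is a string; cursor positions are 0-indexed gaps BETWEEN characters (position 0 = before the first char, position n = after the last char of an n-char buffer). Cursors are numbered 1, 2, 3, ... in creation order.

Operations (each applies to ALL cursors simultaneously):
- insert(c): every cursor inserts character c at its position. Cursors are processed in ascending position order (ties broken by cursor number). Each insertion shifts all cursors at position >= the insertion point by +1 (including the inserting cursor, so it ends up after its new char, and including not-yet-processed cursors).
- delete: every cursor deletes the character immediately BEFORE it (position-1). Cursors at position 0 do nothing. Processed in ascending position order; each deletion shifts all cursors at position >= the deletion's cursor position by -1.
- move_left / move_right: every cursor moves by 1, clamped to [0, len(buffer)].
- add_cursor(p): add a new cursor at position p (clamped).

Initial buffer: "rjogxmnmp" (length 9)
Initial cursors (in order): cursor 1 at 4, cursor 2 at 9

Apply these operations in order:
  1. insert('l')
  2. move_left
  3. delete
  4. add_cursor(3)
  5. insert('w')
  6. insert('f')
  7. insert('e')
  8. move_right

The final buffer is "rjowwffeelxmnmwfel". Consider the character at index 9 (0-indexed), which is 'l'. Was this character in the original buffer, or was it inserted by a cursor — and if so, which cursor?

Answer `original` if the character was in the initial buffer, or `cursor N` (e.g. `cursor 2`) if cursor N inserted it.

Answer: cursor 1

Derivation:
After op 1 (insert('l')): buffer="rjoglxmnmpl" (len 11), cursors c1@5 c2@11, authorship ....1.....2
After op 2 (move_left): buffer="rjoglxmnmpl" (len 11), cursors c1@4 c2@10, authorship ....1.....2
After op 3 (delete): buffer="rjolxmnml" (len 9), cursors c1@3 c2@8, authorship ...1....2
After op 4 (add_cursor(3)): buffer="rjolxmnml" (len 9), cursors c1@3 c3@3 c2@8, authorship ...1....2
After op 5 (insert('w')): buffer="rjowwlxmnmwl" (len 12), cursors c1@5 c3@5 c2@11, authorship ...131....22
After op 6 (insert('f')): buffer="rjowwfflxmnmwfl" (len 15), cursors c1@7 c3@7 c2@14, authorship ...13131....222
After op 7 (insert('e')): buffer="rjowwffeelxmnmwfel" (len 18), cursors c1@9 c3@9 c2@17, authorship ...1313131....2222
After op 8 (move_right): buffer="rjowwffeelxmnmwfel" (len 18), cursors c1@10 c3@10 c2@18, authorship ...1313131....2222
Authorship (.=original, N=cursor N): . . . 1 3 1 3 1 3 1 . . . . 2 2 2 2
Index 9: author = 1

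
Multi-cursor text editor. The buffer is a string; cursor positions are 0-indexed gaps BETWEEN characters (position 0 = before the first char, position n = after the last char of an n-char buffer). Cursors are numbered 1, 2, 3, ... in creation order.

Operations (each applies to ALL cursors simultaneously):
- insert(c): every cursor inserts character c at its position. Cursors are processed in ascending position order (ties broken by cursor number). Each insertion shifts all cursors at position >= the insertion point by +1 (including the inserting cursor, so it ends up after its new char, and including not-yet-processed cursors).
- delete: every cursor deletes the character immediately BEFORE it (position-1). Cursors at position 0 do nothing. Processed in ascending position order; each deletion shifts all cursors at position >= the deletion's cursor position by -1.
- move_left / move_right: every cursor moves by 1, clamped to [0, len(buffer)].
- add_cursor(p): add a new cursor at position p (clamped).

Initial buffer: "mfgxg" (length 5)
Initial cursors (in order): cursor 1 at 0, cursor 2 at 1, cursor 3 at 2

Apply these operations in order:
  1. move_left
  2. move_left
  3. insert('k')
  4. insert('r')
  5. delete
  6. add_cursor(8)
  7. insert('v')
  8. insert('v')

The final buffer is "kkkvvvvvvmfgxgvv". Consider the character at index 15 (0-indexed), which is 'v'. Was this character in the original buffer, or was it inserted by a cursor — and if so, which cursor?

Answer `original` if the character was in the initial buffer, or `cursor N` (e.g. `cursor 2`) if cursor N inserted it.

Answer: cursor 4

Derivation:
After op 1 (move_left): buffer="mfgxg" (len 5), cursors c1@0 c2@0 c3@1, authorship .....
After op 2 (move_left): buffer="mfgxg" (len 5), cursors c1@0 c2@0 c3@0, authorship .....
After op 3 (insert('k')): buffer="kkkmfgxg" (len 8), cursors c1@3 c2@3 c3@3, authorship 123.....
After op 4 (insert('r')): buffer="kkkrrrmfgxg" (len 11), cursors c1@6 c2@6 c3@6, authorship 123123.....
After op 5 (delete): buffer="kkkmfgxg" (len 8), cursors c1@3 c2@3 c3@3, authorship 123.....
After op 6 (add_cursor(8)): buffer="kkkmfgxg" (len 8), cursors c1@3 c2@3 c3@3 c4@8, authorship 123.....
After op 7 (insert('v')): buffer="kkkvvvmfgxgv" (len 12), cursors c1@6 c2@6 c3@6 c4@12, authorship 123123.....4
After op 8 (insert('v')): buffer="kkkvvvvvvmfgxgvv" (len 16), cursors c1@9 c2@9 c3@9 c4@16, authorship 123123123.....44
Authorship (.=original, N=cursor N): 1 2 3 1 2 3 1 2 3 . . . . . 4 4
Index 15: author = 4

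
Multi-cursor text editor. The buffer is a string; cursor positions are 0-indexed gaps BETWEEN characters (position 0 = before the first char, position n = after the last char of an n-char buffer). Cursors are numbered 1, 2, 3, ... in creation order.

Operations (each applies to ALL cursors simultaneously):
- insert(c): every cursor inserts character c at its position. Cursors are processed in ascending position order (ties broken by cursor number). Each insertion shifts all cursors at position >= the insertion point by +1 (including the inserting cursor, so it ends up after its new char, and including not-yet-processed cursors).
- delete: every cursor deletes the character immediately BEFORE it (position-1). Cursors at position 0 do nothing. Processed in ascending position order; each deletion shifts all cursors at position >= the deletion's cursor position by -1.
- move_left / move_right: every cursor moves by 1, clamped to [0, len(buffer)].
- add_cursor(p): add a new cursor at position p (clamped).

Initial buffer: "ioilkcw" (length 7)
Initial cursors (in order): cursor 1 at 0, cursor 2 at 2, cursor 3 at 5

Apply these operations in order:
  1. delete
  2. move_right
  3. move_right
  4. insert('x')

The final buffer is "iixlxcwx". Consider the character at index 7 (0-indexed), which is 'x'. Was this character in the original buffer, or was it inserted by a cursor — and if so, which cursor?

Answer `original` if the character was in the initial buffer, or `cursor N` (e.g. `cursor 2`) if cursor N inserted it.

After op 1 (delete): buffer="iilcw" (len 5), cursors c1@0 c2@1 c3@3, authorship .....
After op 2 (move_right): buffer="iilcw" (len 5), cursors c1@1 c2@2 c3@4, authorship .....
After op 3 (move_right): buffer="iilcw" (len 5), cursors c1@2 c2@3 c3@5, authorship .....
After op 4 (insert('x')): buffer="iixlxcwx" (len 8), cursors c1@3 c2@5 c3@8, authorship ..1.2..3
Authorship (.=original, N=cursor N): . . 1 . 2 . . 3
Index 7: author = 3

Answer: cursor 3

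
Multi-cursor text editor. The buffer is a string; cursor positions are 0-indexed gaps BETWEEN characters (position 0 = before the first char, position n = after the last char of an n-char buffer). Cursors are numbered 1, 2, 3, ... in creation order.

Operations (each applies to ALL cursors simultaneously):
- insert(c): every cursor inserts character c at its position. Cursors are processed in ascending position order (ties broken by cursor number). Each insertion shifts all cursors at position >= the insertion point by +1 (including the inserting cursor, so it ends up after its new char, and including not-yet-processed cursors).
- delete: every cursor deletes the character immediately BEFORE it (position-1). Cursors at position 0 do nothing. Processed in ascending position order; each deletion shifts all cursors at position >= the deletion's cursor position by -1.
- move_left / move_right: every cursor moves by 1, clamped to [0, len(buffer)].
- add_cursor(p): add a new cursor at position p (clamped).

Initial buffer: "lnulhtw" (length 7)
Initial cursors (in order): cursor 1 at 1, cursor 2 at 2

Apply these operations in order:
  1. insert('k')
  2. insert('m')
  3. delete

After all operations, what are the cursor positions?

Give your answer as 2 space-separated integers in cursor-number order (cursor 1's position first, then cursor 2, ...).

After op 1 (insert('k')): buffer="lknkulhtw" (len 9), cursors c1@2 c2@4, authorship .1.2.....
After op 2 (insert('m')): buffer="lkmnkmulhtw" (len 11), cursors c1@3 c2@6, authorship .11.22.....
After op 3 (delete): buffer="lknkulhtw" (len 9), cursors c1@2 c2@4, authorship .1.2.....

Answer: 2 4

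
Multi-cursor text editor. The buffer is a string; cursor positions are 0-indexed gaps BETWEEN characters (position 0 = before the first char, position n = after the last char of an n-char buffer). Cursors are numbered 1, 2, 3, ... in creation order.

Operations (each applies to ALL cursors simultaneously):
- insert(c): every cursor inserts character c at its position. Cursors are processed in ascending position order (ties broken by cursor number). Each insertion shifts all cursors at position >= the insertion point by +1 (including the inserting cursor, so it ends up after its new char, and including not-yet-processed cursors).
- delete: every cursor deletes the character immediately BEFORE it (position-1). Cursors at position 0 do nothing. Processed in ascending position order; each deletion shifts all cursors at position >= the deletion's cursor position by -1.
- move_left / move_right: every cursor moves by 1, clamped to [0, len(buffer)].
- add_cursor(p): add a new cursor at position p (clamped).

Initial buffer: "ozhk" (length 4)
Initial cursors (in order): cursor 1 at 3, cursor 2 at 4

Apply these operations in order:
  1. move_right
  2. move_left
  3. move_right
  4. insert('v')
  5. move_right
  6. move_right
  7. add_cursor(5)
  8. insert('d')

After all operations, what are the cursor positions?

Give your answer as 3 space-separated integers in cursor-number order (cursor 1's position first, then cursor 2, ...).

Answer: 9 9 6

Derivation:
After op 1 (move_right): buffer="ozhk" (len 4), cursors c1@4 c2@4, authorship ....
After op 2 (move_left): buffer="ozhk" (len 4), cursors c1@3 c2@3, authorship ....
After op 3 (move_right): buffer="ozhk" (len 4), cursors c1@4 c2@4, authorship ....
After op 4 (insert('v')): buffer="ozhkvv" (len 6), cursors c1@6 c2@6, authorship ....12
After op 5 (move_right): buffer="ozhkvv" (len 6), cursors c1@6 c2@6, authorship ....12
After op 6 (move_right): buffer="ozhkvv" (len 6), cursors c1@6 c2@6, authorship ....12
After op 7 (add_cursor(5)): buffer="ozhkvv" (len 6), cursors c3@5 c1@6 c2@6, authorship ....12
After op 8 (insert('d')): buffer="ozhkvdvdd" (len 9), cursors c3@6 c1@9 c2@9, authorship ....13212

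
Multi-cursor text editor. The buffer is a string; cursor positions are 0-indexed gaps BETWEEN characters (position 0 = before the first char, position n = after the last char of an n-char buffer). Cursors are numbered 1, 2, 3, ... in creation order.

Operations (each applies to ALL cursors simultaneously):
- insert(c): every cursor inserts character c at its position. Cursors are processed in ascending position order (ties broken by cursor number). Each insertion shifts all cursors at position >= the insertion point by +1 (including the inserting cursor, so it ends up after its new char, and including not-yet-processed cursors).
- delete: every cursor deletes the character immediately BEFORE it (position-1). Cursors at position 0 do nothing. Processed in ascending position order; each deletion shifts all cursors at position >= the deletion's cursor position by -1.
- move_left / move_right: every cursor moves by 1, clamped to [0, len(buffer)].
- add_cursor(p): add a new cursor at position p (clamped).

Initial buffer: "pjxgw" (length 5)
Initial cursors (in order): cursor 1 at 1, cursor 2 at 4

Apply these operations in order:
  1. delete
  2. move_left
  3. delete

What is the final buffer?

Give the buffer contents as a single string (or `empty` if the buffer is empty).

Answer: xw

Derivation:
After op 1 (delete): buffer="jxw" (len 3), cursors c1@0 c2@2, authorship ...
After op 2 (move_left): buffer="jxw" (len 3), cursors c1@0 c2@1, authorship ...
After op 3 (delete): buffer="xw" (len 2), cursors c1@0 c2@0, authorship ..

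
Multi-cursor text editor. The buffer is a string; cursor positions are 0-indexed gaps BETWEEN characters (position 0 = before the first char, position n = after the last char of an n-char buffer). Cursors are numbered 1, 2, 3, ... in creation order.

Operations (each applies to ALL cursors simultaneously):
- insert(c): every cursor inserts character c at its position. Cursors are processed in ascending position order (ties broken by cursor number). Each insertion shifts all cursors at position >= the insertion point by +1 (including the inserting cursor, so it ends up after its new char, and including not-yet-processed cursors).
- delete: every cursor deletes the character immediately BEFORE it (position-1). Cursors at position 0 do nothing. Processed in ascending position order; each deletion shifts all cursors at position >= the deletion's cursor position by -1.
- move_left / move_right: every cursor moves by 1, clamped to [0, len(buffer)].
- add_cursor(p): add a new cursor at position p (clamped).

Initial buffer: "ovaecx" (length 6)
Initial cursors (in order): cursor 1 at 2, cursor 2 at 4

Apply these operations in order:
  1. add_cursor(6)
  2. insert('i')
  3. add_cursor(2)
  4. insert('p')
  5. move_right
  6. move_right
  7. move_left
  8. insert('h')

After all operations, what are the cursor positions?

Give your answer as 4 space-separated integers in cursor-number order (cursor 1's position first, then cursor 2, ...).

After op 1 (add_cursor(6)): buffer="ovaecx" (len 6), cursors c1@2 c2@4 c3@6, authorship ......
After op 2 (insert('i')): buffer="oviaeicxi" (len 9), cursors c1@3 c2@6 c3@9, authorship ..1..2..3
After op 3 (add_cursor(2)): buffer="oviaeicxi" (len 9), cursors c4@2 c1@3 c2@6 c3@9, authorship ..1..2..3
After op 4 (insert('p')): buffer="ovpipaeipcxip" (len 13), cursors c4@3 c1@5 c2@9 c3@13, authorship ..411..22..33
After op 5 (move_right): buffer="ovpipaeipcxip" (len 13), cursors c4@4 c1@6 c2@10 c3@13, authorship ..411..22..33
After op 6 (move_right): buffer="ovpipaeipcxip" (len 13), cursors c4@5 c1@7 c2@11 c3@13, authorship ..411..22..33
After op 7 (move_left): buffer="ovpipaeipcxip" (len 13), cursors c4@4 c1@6 c2@10 c3@12, authorship ..411..22..33
After op 8 (insert('h')): buffer="ovpihpaheipchxihp" (len 17), cursors c4@5 c1@8 c2@13 c3@16, authorship ..4141.1.22.2.333

Answer: 8 13 16 5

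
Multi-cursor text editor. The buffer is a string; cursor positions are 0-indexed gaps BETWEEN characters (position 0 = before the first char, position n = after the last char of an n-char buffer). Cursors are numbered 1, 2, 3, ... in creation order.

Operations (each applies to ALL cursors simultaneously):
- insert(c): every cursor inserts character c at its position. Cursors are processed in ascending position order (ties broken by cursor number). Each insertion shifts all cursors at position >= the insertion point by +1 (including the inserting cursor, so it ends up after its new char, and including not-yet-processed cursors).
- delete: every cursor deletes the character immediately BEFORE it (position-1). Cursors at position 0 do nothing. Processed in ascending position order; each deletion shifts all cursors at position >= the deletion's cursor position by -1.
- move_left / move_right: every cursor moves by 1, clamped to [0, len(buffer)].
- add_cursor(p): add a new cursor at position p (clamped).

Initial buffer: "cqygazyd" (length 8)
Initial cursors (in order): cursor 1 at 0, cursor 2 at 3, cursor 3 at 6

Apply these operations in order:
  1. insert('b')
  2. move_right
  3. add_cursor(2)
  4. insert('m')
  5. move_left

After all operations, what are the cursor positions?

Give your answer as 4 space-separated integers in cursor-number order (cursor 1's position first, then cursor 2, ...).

After op 1 (insert('b')): buffer="bcqybgazbyd" (len 11), cursors c1@1 c2@5 c3@9, authorship 1...2...3..
After op 2 (move_right): buffer="bcqybgazbyd" (len 11), cursors c1@2 c2@6 c3@10, authorship 1...2...3..
After op 3 (add_cursor(2)): buffer="bcqybgazbyd" (len 11), cursors c1@2 c4@2 c2@6 c3@10, authorship 1...2...3..
After op 4 (insert('m')): buffer="bcmmqybgmazbymd" (len 15), cursors c1@4 c4@4 c2@9 c3@14, authorship 1.14..2.2..3.3.
After op 5 (move_left): buffer="bcmmqybgmazbymd" (len 15), cursors c1@3 c4@3 c2@8 c3@13, authorship 1.14..2.2..3.3.

Answer: 3 8 13 3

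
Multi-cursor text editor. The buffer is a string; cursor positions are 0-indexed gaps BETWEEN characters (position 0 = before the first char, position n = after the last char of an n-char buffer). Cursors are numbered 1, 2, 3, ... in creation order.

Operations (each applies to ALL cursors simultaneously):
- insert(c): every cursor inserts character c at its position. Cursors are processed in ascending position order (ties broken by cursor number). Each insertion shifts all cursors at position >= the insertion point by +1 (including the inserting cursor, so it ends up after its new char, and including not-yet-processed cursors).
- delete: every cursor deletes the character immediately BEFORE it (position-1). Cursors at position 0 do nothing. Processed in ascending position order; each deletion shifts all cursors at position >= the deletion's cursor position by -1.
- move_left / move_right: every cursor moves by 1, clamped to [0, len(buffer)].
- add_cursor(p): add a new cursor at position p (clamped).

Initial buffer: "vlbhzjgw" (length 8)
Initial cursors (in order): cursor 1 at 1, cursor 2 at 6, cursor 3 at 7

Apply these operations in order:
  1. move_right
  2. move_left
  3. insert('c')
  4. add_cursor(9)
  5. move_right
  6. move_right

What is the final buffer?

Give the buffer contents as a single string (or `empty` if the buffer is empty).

After op 1 (move_right): buffer="vlbhzjgw" (len 8), cursors c1@2 c2@7 c3@8, authorship ........
After op 2 (move_left): buffer="vlbhzjgw" (len 8), cursors c1@1 c2@6 c3@7, authorship ........
After op 3 (insert('c')): buffer="vclbhzjcgcw" (len 11), cursors c1@2 c2@8 c3@10, authorship .1.....2.3.
After op 4 (add_cursor(9)): buffer="vclbhzjcgcw" (len 11), cursors c1@2 c2@8 c4@9 c3@10, authorship .1.....2.3.
After op 5 (move_right): buffer="vclbhzjcgcw" (len 11), cursors c1@3 c2@9 c4@10 c3@11, authorship .1.....2.3.
After op 6 (move_right): buffer="vclbhzjcgcw" (len 11), cursors c1@4 c2@10 c3@11 c4@11, authorship .1.....2.3.

Answer: vclbhzjcgcw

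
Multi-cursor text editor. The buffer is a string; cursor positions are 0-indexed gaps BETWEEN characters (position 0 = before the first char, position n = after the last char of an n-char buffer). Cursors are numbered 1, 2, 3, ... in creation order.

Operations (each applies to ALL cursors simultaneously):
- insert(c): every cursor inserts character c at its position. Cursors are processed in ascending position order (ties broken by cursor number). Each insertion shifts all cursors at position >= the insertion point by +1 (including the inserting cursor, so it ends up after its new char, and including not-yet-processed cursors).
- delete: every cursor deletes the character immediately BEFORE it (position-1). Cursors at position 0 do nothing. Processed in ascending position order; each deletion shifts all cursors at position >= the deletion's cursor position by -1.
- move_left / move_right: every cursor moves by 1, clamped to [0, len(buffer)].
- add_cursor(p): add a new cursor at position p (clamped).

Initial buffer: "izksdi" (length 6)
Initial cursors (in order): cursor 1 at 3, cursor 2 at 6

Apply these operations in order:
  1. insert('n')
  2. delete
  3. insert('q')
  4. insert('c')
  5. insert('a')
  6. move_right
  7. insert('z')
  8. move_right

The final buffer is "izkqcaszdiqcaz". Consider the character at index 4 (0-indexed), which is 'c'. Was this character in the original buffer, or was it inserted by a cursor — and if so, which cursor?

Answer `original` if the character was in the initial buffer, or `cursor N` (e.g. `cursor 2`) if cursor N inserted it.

Answer: cursor 1

Derivation:
After op 1 (insert('n')): buffer="izknsdin" (len 8), cursors c1@4 c2@8, authorship ...1...2
After op 2 (delete): buffer="izksdi" (len 6), cursors c1@3 c2@6, authorship ......
After op 3 (insert('q')): buffer="izkqsdiq" (len 8), cursors c1@4 c2@8, authorship ...1...2
After op 4 (insert('c')): buffer="izkqcsdiqc" (len 10), cursors c1@5 c2@10, authorship ...11...22
After op 5 (insert('a')): buffer="izkqcasdiqca" (len 12), cursors c1@6 c2@12, authorship ...111...222
After op 6 (move_right): buffer="izkqcasdiqca" (len 12), cursors c1@7 c2@12, authorship ...111...222
After op 7 (insert('z')): buffer="izkqcaszdiqcaz" (len 14), cursors c1@8 c2@14, authorship ...111.1..2222
After op 8 (move_right): buffer="izkqcaszdiqcaz" (len 14), cursors c1@9 c2@14, authorship ...111.1..2222
Authorship (.=original, N=cursor N): . . . 1 1 1 . 1 . . 2 2 2 2
Index 4: author = 1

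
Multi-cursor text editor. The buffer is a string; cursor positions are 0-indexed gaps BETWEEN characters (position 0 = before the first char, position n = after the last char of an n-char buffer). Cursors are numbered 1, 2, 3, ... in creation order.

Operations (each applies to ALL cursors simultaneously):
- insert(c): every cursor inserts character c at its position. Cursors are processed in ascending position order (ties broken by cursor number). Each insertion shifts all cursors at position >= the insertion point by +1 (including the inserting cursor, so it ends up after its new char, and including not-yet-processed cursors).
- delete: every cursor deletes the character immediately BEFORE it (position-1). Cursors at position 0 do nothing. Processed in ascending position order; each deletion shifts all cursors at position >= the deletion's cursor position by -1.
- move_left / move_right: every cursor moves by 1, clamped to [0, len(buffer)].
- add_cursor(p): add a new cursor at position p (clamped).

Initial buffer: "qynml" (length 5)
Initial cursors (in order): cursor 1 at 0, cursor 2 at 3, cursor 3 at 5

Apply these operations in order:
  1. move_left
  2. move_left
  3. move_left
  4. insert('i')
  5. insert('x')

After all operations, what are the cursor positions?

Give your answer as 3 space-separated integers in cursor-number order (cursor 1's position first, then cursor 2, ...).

After op 1 (move_left): buffer="qynml" (len 5), cursors c1@0 c2@2 c3@4, authorship .....
After op 2 (move_left): buffer="qynml" (len 5), cursors c1@0 c2@1 c3@3, authorship .....
After op 3 (move_left): buffer="qynml" (len 5), cursors c1@0 c2@0 c3@2, authorship .....
After op 4 (insert('i')): buffer="iiqyinml" (len 8), cursors c1@2 c2@2 c3@5, authorship 12..3...
After op 5 (insert('x')): buffer="iixxqyixnml" (len 11), cursors c1@4 c2@4 c3@8, authorship 1212..33...

Answer: 4 4 8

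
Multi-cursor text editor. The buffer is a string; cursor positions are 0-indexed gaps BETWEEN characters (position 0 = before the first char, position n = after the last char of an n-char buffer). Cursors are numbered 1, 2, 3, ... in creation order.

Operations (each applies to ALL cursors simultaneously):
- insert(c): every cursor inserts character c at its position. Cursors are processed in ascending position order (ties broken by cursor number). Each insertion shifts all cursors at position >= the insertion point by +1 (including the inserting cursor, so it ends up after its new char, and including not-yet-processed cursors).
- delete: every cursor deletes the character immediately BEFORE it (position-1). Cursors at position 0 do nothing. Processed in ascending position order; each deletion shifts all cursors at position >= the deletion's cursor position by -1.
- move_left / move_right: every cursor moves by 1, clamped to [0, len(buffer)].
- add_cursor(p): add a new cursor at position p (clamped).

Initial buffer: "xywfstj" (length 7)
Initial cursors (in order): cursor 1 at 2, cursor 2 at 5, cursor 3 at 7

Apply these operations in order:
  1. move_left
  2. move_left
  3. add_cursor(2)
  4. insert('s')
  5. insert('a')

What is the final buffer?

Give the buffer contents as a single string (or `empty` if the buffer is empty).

Answer: saxysawsafssatj

Derivation:
After op 1 (move_left): buffer="xywfstj" (len 7), cursors c1@1 c2@4 c3@6, authorship .......
After op 2 (move_left): buffer="xywfstj" (len 7), cursors c1@0 c2@3 c3@5, authorship .......
After op 3 (add_cursor(2)): buffer="xywfstj" (len 7), cursors c1@0 c4@2 c2@3 c3@5, authorship .......
After op 4 (insert('s')): buffer="sxyswsfsstj" (len 11), cursors c1@1 c4@4 c2@6 c3@9, authorship 1..4.2..3..
After op 5 (insert('a')): buffer="saxysawsafssatj" (len 15), cursors c1@2 c4@6 c2@9 c3@13, authorship 11..44.22..33..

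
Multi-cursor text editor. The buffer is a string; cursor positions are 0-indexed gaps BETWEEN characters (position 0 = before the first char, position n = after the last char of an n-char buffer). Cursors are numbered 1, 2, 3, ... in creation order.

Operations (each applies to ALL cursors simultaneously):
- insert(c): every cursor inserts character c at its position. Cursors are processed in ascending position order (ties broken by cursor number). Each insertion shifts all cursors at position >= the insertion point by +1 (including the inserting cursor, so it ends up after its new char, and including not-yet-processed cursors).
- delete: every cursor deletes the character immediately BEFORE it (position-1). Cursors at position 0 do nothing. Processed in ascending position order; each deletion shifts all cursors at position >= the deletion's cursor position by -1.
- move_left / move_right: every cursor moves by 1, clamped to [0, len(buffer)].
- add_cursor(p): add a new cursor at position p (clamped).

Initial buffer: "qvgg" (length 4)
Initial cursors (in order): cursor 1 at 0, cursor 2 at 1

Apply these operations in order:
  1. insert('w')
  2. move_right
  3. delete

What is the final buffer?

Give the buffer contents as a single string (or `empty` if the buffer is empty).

After op 1 (insert('w')): buffer="wqwvgg" (len 6), cursors c1@1 c2@3, authorship 1.2...
After op 2 (move_right): buffer="wqwvgg" (len 6), cursors c1@2 c2@4, authorship 1.2...
After op 3 (delete): buffer="wwgg" (len 4), cursors c1@1 c2@2, authorship 12..

Answer: wwgg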